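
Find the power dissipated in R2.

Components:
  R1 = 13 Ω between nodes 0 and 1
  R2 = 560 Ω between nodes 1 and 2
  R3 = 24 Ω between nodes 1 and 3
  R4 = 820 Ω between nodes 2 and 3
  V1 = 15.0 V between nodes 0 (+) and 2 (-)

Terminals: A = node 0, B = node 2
Nodal analysis, taking node 2 as the 0 V reference.
Source V1 fixes V_0 = 15 V.
KCL at each unknown node (sum of currents leaving = 0; resistances in Ω):
  Node 1: (V_1 - 15)/13 + (V_1 - 0)/560 + (V_1 - V_3)/24 = 0
  Node 3: (V_3 - V_1)/24 + (V_3 - 0)/820 = 0
Collecting terms (coefficients in siemens):
  0.1204·V_1 - 0.04167·V_3 = 1.154
  0.04289·V_3 - 0.04167·V_1 = 0
Determinant D = (0.1204)(0.04289) - (-0.04167)(-0.04167) = 0.003426
V_1 = [(1.154)(0.04289) - (-0.04167)(0)]/D = 14.44 V
V_3 = [(0.1204)(0) - (1.154)(-0.04167)]/D = 14.03 V
I_R2 = (V_1 - V_2)/R2 = (14.44 - 0)/560 = 0.02579 A
P_R2 = I_R2² × R2 = (0.02579)² × 560 = 0.3725 W

Final answer: 0.3725 W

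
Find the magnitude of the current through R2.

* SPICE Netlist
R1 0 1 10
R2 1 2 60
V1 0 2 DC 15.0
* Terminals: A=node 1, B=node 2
Nodal analysis, taking node 2 as the 0 V reference.
Source V1 fixes V_0 = 15 V.
KCL at each unknown node (sum of currents leaving = 0; resistances in Ω):
  Node 1: (V_1 - 15)/10 + (V_1 - 0)/60 = 0
Collecting terms: 0.1167 × V_1 = 1.5  =>  V_1 = 12.86 V
I_R2 = (V_1 - V_2)/R2 = (12.86 - 0)/60 = 0.2143 A
|I_R2| = 0.2143 A

Final answer: |I_R2| = 0.2143 A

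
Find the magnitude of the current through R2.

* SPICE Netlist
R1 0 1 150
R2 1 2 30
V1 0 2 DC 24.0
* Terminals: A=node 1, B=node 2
Nodal analysis, taking node 2 as the 0 V reference.
Source V1 fixes V_0 = 24 V.
KCL at each unknown node (sum of currents leaving = 0; resistances in Ω):
  Node 1: (V_1 - 24)/150 + (V_1 - 0)/30 = 0
Collecting terms: 0.04 × V_1 = 0.16  =>  V_1 = 4 V
I_R2 = (V_1 - V_2)/R2 = (4 - 0)/30 = 0.1333 A
|I_R2| = 0.1333 A

Final answer: |I_R2| = 0.1333 A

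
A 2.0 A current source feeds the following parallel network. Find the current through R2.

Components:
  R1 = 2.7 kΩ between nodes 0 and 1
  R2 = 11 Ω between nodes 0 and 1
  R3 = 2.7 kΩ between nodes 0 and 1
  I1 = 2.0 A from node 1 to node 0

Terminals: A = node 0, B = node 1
All resistors sit directly between nodes 0 and 1, so they are in parallel and share one voltage V; the full source current 2 A splits among them.
1/R_par = 1/2700 + 1/11 + 1/2700 = 0.09165 S  =>  R_par = 10.91 Ω
V = I × R_par = 2 × 10.91 = 21.82 V
I_R2 = V/R2 = 21.82/11 = 1.984 A

Final answer: 1.984 A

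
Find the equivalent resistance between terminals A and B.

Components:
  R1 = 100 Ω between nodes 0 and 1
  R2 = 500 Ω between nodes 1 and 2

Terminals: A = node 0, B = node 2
Reduce the network between node 0 (A) and node 2 (B) by series/parallel combination:
  Rs1 = R1 + R2 (series, joined only at node 1) = 100 + 500 = 600 Ω
R_eq = 600 Ω

Final answer: 600 Ω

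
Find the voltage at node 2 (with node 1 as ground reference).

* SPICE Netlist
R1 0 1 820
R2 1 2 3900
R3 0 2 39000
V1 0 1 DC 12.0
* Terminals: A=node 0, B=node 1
Nodal analysis, taking node 1 as the 0 V reference.
Source V1 fixes V_0 = 12 V.
KCL at each unknown node (sum of currents leaving = 0; resistances in Ω):
  Node 2: (V_2 - 0)/3900 + (V_2 - 12)/39000 = 0
Collecting terms: 0.0002821 × V_2 = 0.0003077  =>  V_2 = 1.091 V
The requested potential is V_2 = 1.091 V.

Final answer: V_2 = 1.091 V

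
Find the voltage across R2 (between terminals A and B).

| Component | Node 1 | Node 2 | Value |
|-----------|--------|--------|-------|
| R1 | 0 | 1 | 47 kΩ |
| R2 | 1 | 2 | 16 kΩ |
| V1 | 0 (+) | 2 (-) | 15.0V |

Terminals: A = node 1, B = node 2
R1 and R2 are in series across V1 (node 0 → node 1 → node 2), and the output A–B is taken across R2, so this is a voltage divider.
Series current: I = V1/(R1 + R2) = 15/(47000 + 16000) = 15/63000 = 0.0002381 A
V_R2 = I × R2 = V1 × R2/(R1 + R2) = 15 × 16000/63000 = 3.81 V

Final answer: 3.81 V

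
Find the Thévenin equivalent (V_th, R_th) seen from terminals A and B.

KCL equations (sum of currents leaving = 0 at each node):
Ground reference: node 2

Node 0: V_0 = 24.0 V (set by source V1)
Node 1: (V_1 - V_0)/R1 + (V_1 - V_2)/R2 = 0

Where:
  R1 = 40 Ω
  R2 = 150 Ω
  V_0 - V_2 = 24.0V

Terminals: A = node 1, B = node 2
Step 1 — V_th is the open-circuit voltage V_A - V_B (nothing connected across the terminals).
Nodal analysis, taking node 2 as the 0 V reference.
Source V1 fixes V_0 = 24 V.
KCL at each unknown node (sum of currents leaving = 0; resistances in Ω):
  Node 1: (V_1 - 24)/40 + (V_1 - 0)/150 = 0
Collecting terms: 0.03167 × V_1 = 0.6  =>  V_1 = 18.95 V
V_th = V_1 - V_2 = 18.95 - 0 = 18.95 V
Step 2 — R_th: zero the source — replace V1 by a short circuit (node 2 merges into node 0) — and find the resistance seen between A (node 1) and B (node 0).
Reduce the network between node 1 (A) and node 0 (B) by series/parallel combination:
  Rp1 = R1 ‖ R2 (parallel, both between nodes 0 and 1) = 1/(1/40 + 1/150) = 31.58 Ω
R_th = 31.58 Ω

Final answer: V_th = 18.95 V, R_th = 31.58 Ω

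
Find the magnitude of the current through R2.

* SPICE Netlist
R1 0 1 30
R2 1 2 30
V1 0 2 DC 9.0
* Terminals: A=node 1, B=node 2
Nodal analysis, taking node 2 as the 0 V reference.
Source V1 fixes V_0 = 9 V.
KCL at each unknown node (sum of currents leaving = 0; resistances in Ω):
  Node 1: (V_1 - 9)/30 + (V_1 - 0)/30 = 0
Collecting terms: 0.06667 × V_1 = 0.3  =>  V_1 = 4.5 V
I_R2 = (V_1 - V_2)/R2 = (4.5 - 0)/30 = 0.15 A
|I_R2| = 0.15 A

Final answer: |I_R2| = 0.15 A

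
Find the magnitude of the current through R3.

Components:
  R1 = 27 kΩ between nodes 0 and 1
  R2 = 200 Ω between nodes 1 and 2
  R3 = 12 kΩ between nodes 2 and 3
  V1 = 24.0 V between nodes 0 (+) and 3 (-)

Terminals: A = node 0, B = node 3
Nodal analysis, taking node 3 as the 0 V reference.
Source V1 fixes V_0 = 24 V.
KCL at each unknown node (sum of currents leaving = 0; resistances in Ω):
  Node 1: (V_1 - 24)/27000 + (V_1 - V_2)/200 = 0
  Node 2: (V_2 - V_1)/200 + (V_2 - 0)/12000 = 0
Collecting terms (coefficients in siemens):
  0.005037·V_1 - 0.005·V_2 = 0.0008889
  0.005083·V_2 - 0.005·V_1 = 0
Determinant D = (0.005037)(0.005083) - (-0.005)(-0.005) = 0.0000006049
V_1 = [(0.0008889)(0.005083) - (-0.005)(0)]/D = 7.469 V
V_2 = [(0.005037)(0) - (0.0008889)(-0.005)]/D = 7.347 V
I_R3 = (V_2 - V_3)/R3 = (7.347 - 0)/12000 = 0.0006122 A
|I_R3| = 0.0006122 A

Final answer: |I_R3| = 0.0006122 A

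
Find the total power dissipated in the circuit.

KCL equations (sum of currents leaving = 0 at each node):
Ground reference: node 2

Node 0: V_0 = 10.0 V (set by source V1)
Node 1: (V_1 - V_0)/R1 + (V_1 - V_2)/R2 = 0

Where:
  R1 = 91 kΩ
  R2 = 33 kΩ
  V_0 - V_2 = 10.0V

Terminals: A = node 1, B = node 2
Nodal analysis, taking node 2 as the 0 V reference.
Source V1 fixes V_0 = 10 V.
KCL at each unknown node (sum of currents leaving = 0; resistances in Ω):
  Node 1: (V_1 - 10)/91000 + (V_1 - 0)/33000 = 0
Collecting terms: 0.00004129 × V_1 = 0.0001099  =>  V_1 = 2.661 V
Power in each resistor, P = (ΔV)²/R:
  P_R1 = (10 - 2.661)²/91000 = 0.0005918 W
  P_R2 = (2.661 - 0)²/33000 = 0.0002146 W
P_total = P_R1 + P_R2 = 0.0008065 W

Final answer: 0.0008065 W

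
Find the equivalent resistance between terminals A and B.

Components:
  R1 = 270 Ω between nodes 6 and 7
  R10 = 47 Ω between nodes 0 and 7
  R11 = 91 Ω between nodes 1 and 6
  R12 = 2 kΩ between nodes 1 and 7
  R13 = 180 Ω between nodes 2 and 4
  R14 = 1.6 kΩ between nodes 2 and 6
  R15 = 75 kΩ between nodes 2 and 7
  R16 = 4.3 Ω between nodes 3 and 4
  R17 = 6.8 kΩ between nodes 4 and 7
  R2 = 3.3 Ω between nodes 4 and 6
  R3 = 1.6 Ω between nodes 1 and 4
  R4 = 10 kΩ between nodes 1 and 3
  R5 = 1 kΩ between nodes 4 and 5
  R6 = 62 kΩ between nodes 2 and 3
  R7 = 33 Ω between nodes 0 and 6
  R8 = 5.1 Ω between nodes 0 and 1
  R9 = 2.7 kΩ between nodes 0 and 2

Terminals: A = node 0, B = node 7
The network is not a plain series/parallel combination. Inject a 1 A test current into terminal A (node 0) and return it from terminal B (node 7); then R_eq = V_A / (1 A).
Nodal analysis, taking node 7 as the 0 V reference.
Current source I_test pushes 1 A into node 0 and draws it out of node 7.
KCL at each unknown node (sum of currents leaving = 0; resistances in Ω):
  Node 0: (V_0 - V_6)/33 + (V_0 - V_1)/5.1 + (V_0 - V_2)/2700 + (V_0 - 0)/47 - 1 = 0
  Node 1: (V_1 - V_0)/5.1 + (V_1 - V_4)/1.6 + (V_1 - V_3)/10000 + (V_1 - V_6)/91 + (V_1 - 0)/2000 = 0
  Node 2: (V_2 - V_0)/2700 + (V_2 - V_3)/62000 + (V_2 - V_4)/180 + (V_2 - V_6)/1600 + (V_2 - 0)/75000 = 0
  Node 3: (V_3 - V_1)/10000 + (V_3 - V_2)/62000 + (V_3 - V_4)/4.3 = 0
  Node 4: (V_4 - V_1)/1.6 + (V_4 - V_2)/180 + (V_4 - V_3)/4.3 + (V_4 - V_6)/3.3 + (V_4 - V_5)/1000 + (V_4 - 0)/6800 = 0
  Node 5: (V_5 - V_4)/1000 = 0
  Node 6: (V_6 - V_0)/33 + (V_6 - V_1)/91 + (V_6 - V_2)/1600 + (V_6 - V_4)/3.3 + (V_6 - 0)/270 = 0
Collecting terms (coefficients in siemens):
  0.248·V_0 - 0.1961·V_1 - 0.0003704·V_2 - 0.0303·V_6 = 1
  0.8327·V_1 - 0.1961·V_0 - 0.0001·V_3 - 0.625·V_4 - 0.01099·V_6 = 0
  0.00658·V_2 - 0.0003704·V_0 - 0.00001613·V_3 - 0.005556·V_4 - 0.000625·V_6 = 0
  0.2327·V_3 - 0.0001·V_1 - 0.00001613·V_2 - 0.2326·V_4 = 0
  1.167·V_4 - 0.625·V_1 - 0.005556·V_2 - 0.2326·V_3 - 0.001·V_5 - 0.303·V_6 = 0
  0.001·V_5 - 0.001·V_4 = 0
  0.3487·V_6 - 0.0303·V_0 - 0.01099·V_1 - 0.000625·V_2 - 0.303·V_4 = 0
Solving these 7 simultaneous equations (Gaussian elimination) gives:
  V_0 = 39.19 V, V_1 = 38.52 V, V_2 = 38.29 V, V_3 = 38.35 V
  V_4 = 38.35 V, V_5 = 38.35 V, V_6 = 38.02 V
R_eq = V_0 / 1 A = 39.19 Ω

Final answer: 39.19 Ω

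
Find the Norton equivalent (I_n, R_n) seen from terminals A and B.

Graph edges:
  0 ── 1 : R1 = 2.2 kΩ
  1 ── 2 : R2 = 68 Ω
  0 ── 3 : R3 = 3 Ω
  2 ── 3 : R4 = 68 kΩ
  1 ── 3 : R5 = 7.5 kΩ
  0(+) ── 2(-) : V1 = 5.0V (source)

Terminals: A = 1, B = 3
Find the Thévenin equivalent first; then I_n = V_th/R_th and R_n = R_th.
Step 1 — V_th is the open-circuit voltage V_A - V_B (nothing connected across the terminals).
Nodal analysis, taking node 2 as the 0 V reference.
Source V1 fixes V_0 = 5 V.
KCL at each unknown node (sum of currents leaving = 0; resistances in Ω):
  Node 1: (V_1 - 5)/2200 + (V_1 - 0)/68 + (V_1 - V_3)/7500 = 0
  Node 3: (V_3 - 5)/3 + (V_3 - 0)/68000 + (V_3 - V_1)/7500 = 0
Collecting terms (coefficients in siemens):
  0.01529·V_1 - 0.0001333·V_3 = 0.002273
  0.3335·V_3 - 0.0001333·V_1 = 1.667
Determinant D = (0.01529)(0.3335) - (-0.0001333)(-0.0001333) = 0.0051
V_1 = [(0.002273)(0.3335) - (-0.0001333)(1.667)]/D = 0.1922 V
V_3 = [(0.01529)(1.667) - (0.002273)(-0.0001333)]/D = 4.998 V
V_th = V_1 - V_3 = 0.1922 - 4.998 = -4.806 V
Step 2 — R_th: zero the source — replace V1 by a short circuit (node 2 merges into node 0) — and find the resistance seen between A (node 1) and B (node 3).
Reduce the network between node 1 (A) and node 3 (B) by series/parallel combination:
  Rp1 = R1 ‖ R2 (parallel, both between nodes 0 and 1) = 1/(1/2200 + 1/68) = 65.96 Ω
  Rp2 = R3 ‖ R4 (parallel, both between nodes 0 and 3) = 1/(1/3 + 1/68000) = 3 Ω
  Rs1 = Rp1 + Rp2 (series, joined only at node 0) = 65.96 + 3 = 68.96 Ω
  Rp3 = R5 ‖ Rs1 (parallel, both between nodes 1 and 3) = 1/(1/7500 + 1/68.96) = 68.33 Ω
R_th = 68.33 Ω
I_n = V_th/R_th = -4.806/68.33 = -0.07033 A, and R_n = R_th = 68.33 Ω

Final answer: I_n = -0.07033 A, R_n = 68.33 Ω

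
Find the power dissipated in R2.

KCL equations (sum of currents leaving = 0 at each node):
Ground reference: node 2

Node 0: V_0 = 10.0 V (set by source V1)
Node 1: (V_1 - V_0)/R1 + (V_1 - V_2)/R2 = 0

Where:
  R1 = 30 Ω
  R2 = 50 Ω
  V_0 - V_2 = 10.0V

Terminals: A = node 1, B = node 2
Nodal analysis, taking node 2 as the 0 V reference.
Source V1 fixes V_0 = 10 V.
KCL at each unknown node (sum of currents leaving = 0; resistances in Ω):
  Node 1: (V_1 - 10)/30 + (V_1 - 0)/50 = 0
Collecting terms: 0.05333 × V_1 = 0.3333  =>  V_1 = 6.25 V
I_R2 = (V_1 - V_2)/R2 = (6.25 - 0)/50 = 0.125 A
P_R2 = I_R2² × R2 = (0.125)² × 50 = 0.7812 W

Final answer: 0.7812 W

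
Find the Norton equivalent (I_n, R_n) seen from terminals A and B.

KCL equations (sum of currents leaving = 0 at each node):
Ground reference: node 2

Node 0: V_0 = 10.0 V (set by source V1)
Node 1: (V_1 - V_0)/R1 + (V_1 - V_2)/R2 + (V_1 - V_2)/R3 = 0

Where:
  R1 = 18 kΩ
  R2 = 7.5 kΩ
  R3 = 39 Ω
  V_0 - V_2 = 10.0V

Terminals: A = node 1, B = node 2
Find the Thévenin equivalent first; then I_n = V_th/R_th and R_n = R_th.
Step 1 — V_th is the open-circuit voltage V_A - V_B (nothing connected across the terminals).
Nodal analysis, taking node 2 as the 0 V reference.
Source V1 fixes V_0 = 10 V.
KCL at each unknown node (sum of currents leaving = 0; resistances in Ω):
  Node 1: (V_1 - 10)/18000 + (V_1 - 0)/7500 + (V_1 - 0)/39 = 0
Collecting terms: 0.02583 × V_1 = 0.0005556  =>  V_1 = 0.02151 V
V_th = V_1 - V_2 = 0.02151 - 0 = 0.02151 V
Step 2 — R_th: zero the source — replace V1 by a short circuit (node 2 merges into node 0) — and find the resistance seen between A (node 1) and B (node 0).
Reduce the network between node 1 (A) and node 0 (B) by series/parallel combination:
  Rp1 = R1 ‖ R2 ‖ R3 (parallel, all between nodes 0 and 1) = 1/(1/18000 + 1/7500 + 1/39) = 38.71 Ω
R_th = 38.71 Ω
I_n = V_th/R_th = 0.02151/38.71 = 0.0005556 A, and R_n = R_th = 38.71 Ω

Final answer: I_n = 0.0005556 A, R_n = 38.71 Ω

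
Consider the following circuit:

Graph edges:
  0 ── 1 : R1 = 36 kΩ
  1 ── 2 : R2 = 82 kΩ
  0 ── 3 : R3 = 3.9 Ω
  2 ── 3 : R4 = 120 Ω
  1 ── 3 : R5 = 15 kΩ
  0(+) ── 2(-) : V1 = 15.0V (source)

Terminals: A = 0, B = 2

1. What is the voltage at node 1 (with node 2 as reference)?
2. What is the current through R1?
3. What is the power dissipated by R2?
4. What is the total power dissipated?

Nodal analysis, taking node 2 as the 0 V reference.
Source V1 fixes V_0 = 15 V.
KCL at each unknown node (sum of currents leaving = 0; resistances in Ω):
  Node 1: (V_1 - 15)/36000 + (V_1 - 0)/82000 + (V_1 - V_3)/15000 = 0
  Node 3: (V_3 - 15)/3.9 + (V_3 - 0)/120 + (V_3 - V_1)/15000 = 0
Collecting terms (coefficients in siemens):
  0.0001066·V_1 - 0.00006667·V_3 = 0.0004167
  0.2648·V_3 - 0.00006667·V_1 = 3.846
Determinant D = (0.0001066)(0.2648) - (-0.00006667)(-0.00006667) = 0.00002823
V_1 = [(0.0004167)(0.2648) - (-0.00006667)(3.846)]/D = 12.99 V
V_3 = [(0.0001066)(3.846) - (0.0004167)(-0.00006667)]/D = 14.53 V
Part 1:
  Read off the nodal solution: V_1 = 12.99 V
Part 2:
  I_R1 = (V_0 - V_1)/R1 = (15 - 12.99)/36000 = 0.00005586 A
  Magnitude: I_R1 = 0.00005586 A
Part 3:
  I_R2 = (V_1 - V_2)/R2 = (12.99 - 0)/82000 = 0.0001584 A
  P_R2 = I_R2² × R2 = (0.0001584)² × 82000 = 0.002058 W
Part 4:
  Power in each resistor, P = (ΔV)²/R:
    P_R1 = (15 - 12.99)²/36000 = 0.0001123 W
    P_R2 = (12.99 - 0)²/82000 = 0.002058 W
    P_R3 = (15 - 14.53)²/3.9 = 0.05726 W
    P_R4 = (0 - 14.53)²/120 = 1.759 W
    P_R5 = (12.99 - 14.53)²/15000 = 0.0001577 W
  P_total = P_R1 + P_R2 + P_R3 + P_R4 + P_R5 = 1.818 W

Final answers:
1. V_1 = 12.99 V
2. I_R1 = 5.586e-05 A
3. P_R2 = 0.002058 W
4. P_total = 1.818 W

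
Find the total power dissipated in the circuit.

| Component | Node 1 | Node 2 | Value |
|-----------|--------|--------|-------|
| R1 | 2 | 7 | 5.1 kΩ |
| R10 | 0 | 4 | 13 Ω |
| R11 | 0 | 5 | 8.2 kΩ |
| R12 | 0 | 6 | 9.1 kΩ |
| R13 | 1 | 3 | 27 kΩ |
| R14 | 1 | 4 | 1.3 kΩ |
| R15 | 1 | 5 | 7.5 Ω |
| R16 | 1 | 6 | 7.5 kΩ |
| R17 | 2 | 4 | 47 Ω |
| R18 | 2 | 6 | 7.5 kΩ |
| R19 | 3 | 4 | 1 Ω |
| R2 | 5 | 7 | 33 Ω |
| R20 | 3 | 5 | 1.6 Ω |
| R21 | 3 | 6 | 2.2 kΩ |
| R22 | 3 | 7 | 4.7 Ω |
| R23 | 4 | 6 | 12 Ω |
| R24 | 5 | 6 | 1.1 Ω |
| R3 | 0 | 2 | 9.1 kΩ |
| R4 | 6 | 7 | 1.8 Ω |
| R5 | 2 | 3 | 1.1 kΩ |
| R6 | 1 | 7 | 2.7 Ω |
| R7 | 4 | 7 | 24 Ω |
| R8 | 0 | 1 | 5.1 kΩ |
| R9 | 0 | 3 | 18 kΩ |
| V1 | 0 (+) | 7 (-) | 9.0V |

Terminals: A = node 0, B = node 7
Nodal analysis, taking node 7 as the 0 V reference.
Source V1 fixes V_0 = 9 V.
KCL at each unknown node (sum of currents leaving = 0; resistances in Ω):
  Node 1: (V_1 - 0)/2.7 + (V_1 - 9)/5100 + (V_1 - V_3)/27000 + (V_1 - V_4)/1300 + (V_1 - V_5)/7.5 + (V_1 - V_6)/7500 = 0
  Node 2: (V_2 - 0)/5100 + (V_2 - 9)/9100 + (V_2 - V_3)/1100 + (V_2 - V_4)/47 + (V_2 - V_6)/7500 = 0
  Node 3: (V_3 - V_2)/1100 + (V_3 - 9)/18000 + (V_3 - V_1)/27000 + (V_3 - V_4)/1 + (V_3 - V_5)/1.6 + (V_3 - V_6)/2200 + (V_3 - 0)/4.7 = 0
  Node 4: (V_4 - 0)/24 + (V_4 - 9)/13 + (V_4 - V_1)/1300 + (V_4 - V_2)/47 + (V_4 - V_3)/1 + (V_4 - V_6)/12 = 0
  Node 5: (V_5 - 0)/33 + (V_5 - 9)/8200 + (V_5 - V_1)/7.5 + (V_5 - V_3)/1.6 + (V_5 - V_6)/1.1 = 0
  Node 6: (V_6 - 0)/1.8 + (V_6 - 9)/9100 + (V_6 - V_1)/7500 + (V_6 - V_2)/7500 + (V_6 - V_3)/2200 + (V_6 - V_4)/12 + (V_6 - V_5)/1.1 = 0
Collecting terms (coefficients in siemens):
  0.5048·V_1 - 0.00003704·V_3 - 0.0007692·V_4 - 0.1333·V_5 - 0.0001333·V_6 = 0.001765
  0.02262·V_2 - 0.0009091·V_3 - 0.02128·V_4 - 0.0001333·V_6 = 0.000989
  1.839·V_3 - 0.00003704·V_1 - 0.0009091·V_2 - 1·V_4 - 0.625·V_5 - 0.0004545·V_6 = 0.0005
  1.224·V_4 - 0.0007692·V_1 - 0.02128·V_2 - 1·V_3 - 0.08333·V_6 = 0.6923
  1.698·V_5 - 0.1333·V_1 - 0.625·V_3 - 0.9091·V_6 = 0.001098
  1.549·V_6 - 0.0001333·V_1 - 0.0001333·V_2 - 0.0004545·V_3 - 0.08333·V_4 - 0.9091·V_5 = 0.000989
Solving these 6 simultaneous equations (Gaussian elimination) gives:
  V_1 = 0.1659 V, V_2 = 1.421 V, V_3 = 0.9788 V, V_4 = 1.42 V
  V_5 = 0.6059 V, V_6 = 0.4331 V
Power in each resistor, P = (ΔV)²/R:
  P_R1 = (1.421 - 0)²/5100 = 0.0003957 W
  P_R2 = (0.6059 - 0)²/33 = 0.01112 W
  P_R3 = (9 - 1.421)²/9100 = 0.006313 W
  P_R4 = (0.4331 - 0)²/1.8 = 0.1042 W
  P_R5 = (1.421 - 0.9788)²/1100 = 0.0001774 W
  P_R6 = (0.1659 - 0)²/2.7 = 0.01019 W
  P_R7 = (1.42 - 0)²/24 = 0.08397 W
  P_R8 = (9 - 0.1659)²/5100 = 0.0153 W
  P_R9 = (9 - 0.9788)²/18000 = 0.003574 W
  P_R10 = (9 - 1.42)²/13 = 4.42 W
  P_R11 = (9 - 0.6059)²/8200 = 0.008593 W
  P_R12 = (9 - 0.4331)²/9100 = 0.008065 W
  P_R13 = (0.1659 - 0.9788)²/27000 = 0.00002448 W
  P_R14 = (0.1659 - 1.42)²/1300 = 0.001209 W
  P_R15 = (0.1659 - 0.6059)²/7.5 = 0.02582 W
  P_R16 = (0.1659 - 0.4331)²/7500 = 0.00000952 W
  P_R17 = (1.421 - 1.42)²/47 = 0.00000002082 W
  P_R18 = (1.421 - 0.4331)²/7500 = 0.00013 W
  P_R19 = (0.9788 - 1.42)²/1 = 0.1943 W
  P_R20 = (0.9788 - 0.6059)²/1.6 = 0.08694 W
  P_R21 = (0.9788 - 0.4331)²/2200 = 0.0001354 W
  P_R22 = (0.9788 - 0)²/4.7 = 0.2039 W
  P_R23 = (1.42 - 0.4331)²/12 = 0.08111 W
  P_R24 = (0.6059 - 0.4331)²/1.1 = 0.02715 W
P_total = P_R1 + P_R2 + P_R3 + P_R4 + P_R5 + P_R6 + P_R7 + P_R8 + P_R9 + P_R10 + P_R11 + P_R12 + P_R13 + P_R14 + P_R15 + P_R16 + P_R17 + P_R18 + P_R19 + P_R20 + P_R21 + P_R22 + P_R23 + P_R24 = 5.293 W

Final answer: 5.293 W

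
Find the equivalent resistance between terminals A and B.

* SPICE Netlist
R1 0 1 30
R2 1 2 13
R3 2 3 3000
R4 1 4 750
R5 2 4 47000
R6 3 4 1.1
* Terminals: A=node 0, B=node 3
The network is not a plain series/parallel combination. Inject a 1 A test current into terminal A (node 0) and return it from terminal B (node 3); then R_eq = V_A / (1 A).
Nodal analysis, taking node 3 as the 0 V reference.
Current source I_test pushes 1 A into node 0 and draws it out of node 3.
KCL at each unknown node (sum of currents leaving = 0; resistances in Ω):
  Node 0: (V_0 - V_1)/30 - 1 = 0
  Node 1: (V_1 - V_0)/30 + (V_1 - V_2)/13 + (V_1 - V_4)/750 = 0
  Node 2: (V_2 - V_1)/13 + (V_2 - 0)/3000 + (V_2 - V_4)/47000 = 0
  Node 4: (V_4 - V_1)/750 + (V_4 - V_2)/47000 + (V_4 - 0)/1.1 = 0
Collecting terms (coefficients in siemens):
  0.03333·V_0 - 0.03333·V_1 = 1
  0.1116·V_1 - 0.03333·V_0 - 0.07692·V_2 - 0.001333·V_4 = 0
  0.07728·V_2 - 0.07692·V_1 - 0.00002128·V_4 = 0
  0.9104·V_4 - 0.001333·V_1 - 0.00002128·V_2 = 0
Solving these 4 simultaneous equations (Gaussian elimination) gives:
  V_0 = 623.7 V, V_1 = 593.7 V, V_2 = 591 V, V_4 = 0.8833 V
R_eq = V_0 / 1 A = 623.7 Ω

Final answer: 623.7 Ω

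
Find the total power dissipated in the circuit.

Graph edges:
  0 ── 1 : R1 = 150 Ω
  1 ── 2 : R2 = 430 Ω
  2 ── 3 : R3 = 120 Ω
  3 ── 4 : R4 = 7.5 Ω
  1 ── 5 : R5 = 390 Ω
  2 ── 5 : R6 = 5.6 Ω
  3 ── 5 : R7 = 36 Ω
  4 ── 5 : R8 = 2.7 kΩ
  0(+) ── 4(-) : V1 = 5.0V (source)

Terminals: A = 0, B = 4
Nodal analysis, taking node 4 as the 0 V reference.
Source V1 fixes V_0 = 5 V.
KCL at each unknown node (sum of currents leaving = 0; resistances in Ω):
  Node 1: (V_1 - 5)/150 + (V_1 - V_2)/430 + (V_1 - V_5)/390 = 0
  Node 2: (V_2 - V_1)/430 + (V_2 - V_3)/120 + (V_2 - V_5)/5.6 = 0
  Node 3: (V_3 - V_2)/120 + (V_3 - 0)/7.5 + (V_3 - V_5)/36 = 0
  Node 5: (V_5 - V_1)/390 + (V_5 - V_2)/5.6 + (V_5 - V_3)/36 + (V_5 - 0)/2700 = 0
Collecting terms (coefficients in siemens):
  0.01156·V_1 - 0.002326·V_2 - 0.002564·V_5 = 0.03333
  0.1892·V_2 - 0.002326·V_1 - 0.008333·V_3 - 0.1786·V_5 = 0
  0.1694·V_3 - 0.008333·V_2 - 0.02778·V_5 = 0
  0.2093·V_5 - 0.002564·V_1 - 0.1786·V_2 - 0.02778·V_3 = 0
Solving these 4 simultaneous equations (Gaussian elimination) gives:
  V_1 = 3.075 V, V_2 = 0.459 V, V_3 = 0.09503 V, V_5 = 0.442 V
Power in each resistor, P = (ΔV)²/R:
  P_R1 = (5 - 3.075)²/150 = 0.02471 W
  P_R2 = (3.075 - 0.459)²/430 = 0.01591 W
  P_R3 = (0.459 - 0.09503)²/120 = 0.001104 W
  P_R4 = (0.09503 - 0)²/7.5 = 0.001204 W
  P_R5 = (3.075 - 0.442)²/390 = 0.01777 W
  P_R6 = (0.459 - 0.442)²/5.6 = 0.00005209 W
  P_R7 = (0.09503 - 0.442)²/36 = 0.003343 W
  P_R8 = (0 - 0.442)²/2700 = 0.00007235 W
P_total = P_R1 + P_R2 + P_R3 + P_R4 + P_R5 + P_R6 + P_R7 + P_R8 = 0.06417 W

Final answer: 0.06417 W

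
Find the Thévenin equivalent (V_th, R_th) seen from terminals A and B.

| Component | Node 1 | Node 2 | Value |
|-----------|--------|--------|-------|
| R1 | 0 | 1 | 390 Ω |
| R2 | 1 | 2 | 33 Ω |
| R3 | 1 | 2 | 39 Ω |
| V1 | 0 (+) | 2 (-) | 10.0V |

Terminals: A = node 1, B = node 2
Step 1 — V_th is the open-circuit voltage V_A - V_B (nothing connected across the terminals).
Nodal analysis, taking node 2 as the 0 V reference.
Source V1 fixes V_0 = 10 V.
KCL at each unknown node (sum of currents leaving = 0; resistances in Ω):
  Node 1: (V_1 - 10)/390 + (V_1 - 0)/33 + (V_1 - 0)/39 = 0
Collecting terms: 0.05851 × V_1 = 0.02564  =>  V_1 = 0.4382 V
V_th = V_1 - V_2 = 0.4382 - 0 = 0.4382 V
Step 2 — R_th: zero the source — replace V1 by a short circuit (node 2 merges into node 0) — and find the resistance seen between A (node 1) and B (node 0).
Reduce the network between node 1 (A) and node 0 (B) by series/parallel combination:
  Rp1 = R1 ‖ R2 ‖ R3 (parallel, all between nodes 0 and 1) = 1/(1/390 + 1/33 + 1/39) = 17.09 Ω
R_th = 17.09 Ω

Final answer: V_th = 0.4382 V, R_th = 17.09 Ω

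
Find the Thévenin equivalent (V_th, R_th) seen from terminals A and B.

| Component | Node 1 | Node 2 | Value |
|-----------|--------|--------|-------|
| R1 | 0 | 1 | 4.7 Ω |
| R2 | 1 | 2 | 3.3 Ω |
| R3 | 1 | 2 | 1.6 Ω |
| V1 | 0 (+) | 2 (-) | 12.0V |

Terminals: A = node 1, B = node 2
Step 1 — V_th is the open-circuit voltage V_A - V_B (nothing connected across the terminals).
Nodal analysis, taking node 2 as the 0 V reference.
Source V1 fixes V_0 = 12 V.
KCL at each unknown node (sum of currents leaving = 0; resistances in Ω):
  Node 1: (V_1 - 12)/4.7 + (V_1 - 0)/3.3 + (V_1 - 0)/1.6 = 0
Collecting terms: 1.141 × V_1 = 2.553  =>  V_1 = 2.238 V
V_th = V_1 - V_2 = 2.238 - 0 = 2.238 V
Step 2 — R_th: zero the source — replace V1 by a short circuit (node 2 merges into node 0) — and find the resistance seen between A (node 1) and B (node 0).
Reduce the network between node 1 (A) and node 0 (B) by series/parallel combination:
  Rp1 = R1 ‖ R2 ‖ R3 (parallel, all between nodes 0 and 1) = 1/(1/4.7 + 1/3.3 + 1/1.6) = 0.8766 Ω
R_th = 0.8766 Ω

Final answer: V_th = 2.238 V, R_th = 0.8766 Ω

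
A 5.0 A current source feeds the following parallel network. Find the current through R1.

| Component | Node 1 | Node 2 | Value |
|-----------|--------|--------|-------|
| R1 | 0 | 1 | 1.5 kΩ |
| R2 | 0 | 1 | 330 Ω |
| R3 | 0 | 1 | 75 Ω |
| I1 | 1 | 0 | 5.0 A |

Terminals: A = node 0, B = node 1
All resistors sit directly between nodes 0 and 1, so they are in parallel and share one voltage V; the full source current 5 A splits among them.
1/R_par = 1/1500 + 1/330 + 1/75 = 0.01703 S  =>  R_par = 58.72 Ω
V = I × R_par = 5 × 58.72 = 293.6 V
I_R1 = V/R1 = 293.6/1500 = 0.1957 A

Final answer: 0.1957 A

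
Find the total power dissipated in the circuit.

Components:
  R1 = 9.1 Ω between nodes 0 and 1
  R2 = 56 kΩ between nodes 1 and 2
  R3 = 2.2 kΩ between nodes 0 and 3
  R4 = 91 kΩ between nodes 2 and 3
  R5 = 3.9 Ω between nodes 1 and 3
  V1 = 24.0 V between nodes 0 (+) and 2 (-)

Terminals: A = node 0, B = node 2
Nodal analysis, taking node 2 as the 0 V reference.
Source V1 fixes V_0 = 24 V.
KCL at each unknown node (sum of currents leaving = 0; resistances in Ω):
  Node 1: (V_1 - 24)/9.1 + (V_1 - 0)/56000 + (V_1 - V_3)/3.9 = 0
  Node 3: (V_3 - 24)/2200 + (V_3 - 0)/91000 + (V_3 - V_1)/3.9 = 0
Collecting terms (coefficients in siemens):
  0.3663·V_1 - 0.2564·V_3 = 2.637
  0.2569·V_3 - 0.2564·V_1 = 0.01091
Determinant D = (0.3663)(0.2569) - (-0.2564)(-0.2564) = 0.02835
V_1 = [(2.637)(0.2569) - (-0.2564)(0.01091)]/D = 23.99 V
V_3 = [(0.3663)(0.01091) - (2.637)(-0.2564)]/D = 23.99 V
Power in each resistor, P = (ΔV)²/R:
  P_R1 = (24 - 23.99)²/9.1 = 0.000004318 W
  P_R2 = (23.99 - 0)²/56000 = 0.01028 W
  P_R3 = (24 - 23.99)²/2200 = 0.00000002411 W
  P_R4 = (0 - 23.99)²/91000 = 0.006326 W
  P_R5 = (23.99 - 23.99)²/3.9 = 0.0000002643 W
P_total = P_R1 + P_R2 + P_R3 + P_R4 + P_R5 = 0.01661 W

Final answer: 0.01661 W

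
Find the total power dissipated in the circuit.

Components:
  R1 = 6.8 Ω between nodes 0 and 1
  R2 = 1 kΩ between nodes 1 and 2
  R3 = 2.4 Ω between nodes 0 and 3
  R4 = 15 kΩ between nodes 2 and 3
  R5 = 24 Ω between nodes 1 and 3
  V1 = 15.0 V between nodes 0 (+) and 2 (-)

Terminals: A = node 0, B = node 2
Nodal analysis, taking node 2 as the 0 V reference.
Source V1 fixes V_0 = 15 V.
KCL at each unknown node (sum of currents leaving = 0; resistances in Ω):
  Node 1: (V_1 - 15)/6.8 + (V_1 - 0)/1000 + (V_1 - V_3)/24 = 0
  Node 3: (V_3 - 15)/2.4 + (V_3 - 0)/15000 + (V_3 - V_1)/24 = 0
Collecting terms (coefficients in siemens):
  0.1897·V_1 - 0.04167·V_3 = 2.206
  0.4584·V_3 - 0.04167·V_1 = 6.25
Determinant D = (0.1897)(0.4584) - (-0.04167)(-0.04167) = 0.08523
V_1 = [(2.206)(0.4584) - (-0.04167)(6.25)]/D = 14.92 V
V_3 = [(0.1897)(6.25) - (2.206)(-0.04167)]/D = 14.99 V
Power in each resistor, P = (ΔV)²/R:
  P_R1 = (15 - 14.92)²/6.8 = 0.0009687 W
  P_R2 = (14.92 - 0)²/1000 = 0.2226 W
  P_R3 = (15 - 14.99)²/2.4 = 0.00003807 W
  P_R4 = (0 - 14.99)²/15000 = 0.01498 W
  P_R5 = (14.92 - 14.99)²/24 = 0.0002136 W
P_total = P_R1 + P_R2 + P_R3 + P_R4 + P_R5 = 0.2388 W

Final answer: 0.2388 W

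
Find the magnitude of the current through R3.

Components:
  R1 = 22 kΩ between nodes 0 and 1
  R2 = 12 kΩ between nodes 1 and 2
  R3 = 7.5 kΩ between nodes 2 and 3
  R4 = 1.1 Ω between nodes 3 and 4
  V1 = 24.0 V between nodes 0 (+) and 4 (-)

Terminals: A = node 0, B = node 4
Nodal analysis, taking node 4 as the 0 V reference.
Source V1 fixes V_0 = 24 V.
KCL at each unknown node (sum of currents leaving = 0; resistances in Ω):
  Node 1: (V_1 - 24)/22000 + (V_1 - V_2)/12000 = 0
  Node 2: (V_2 - V_1)/12000 + (V_2 - V_3)/7500 = 0
  Node 3: (V_3 - V_2)/7500 + (V_3 - 0)/1.1 = 0
Collecting terms (coefficients in siemens):
  0.0001288·V_1 - 0.00008333·V_2 = 0.001091
  0.0002167·V_2 - 0.00008333·V_1 - 0.0001333·V_3 = 0
  0.9092·V_3 - 0.0001333·V_2 = 0
Solving these 3 simultaneous equations (Gaussian elimination) gives:
  V_1 = 11.28 V, V_2 = 4.338 V, V_3 = 0.0006361 V
I_R3 = (V_2 - V_3)/R3 = (4.338 - 0.0006361)/7500 = 0.0005783 A
|I_R3| = 0.0005783 A

Final answer: |I_R3| = 0.0005783 A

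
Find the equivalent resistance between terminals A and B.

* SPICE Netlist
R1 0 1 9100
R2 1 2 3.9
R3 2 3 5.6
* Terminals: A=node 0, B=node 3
Reduce the network between node 0 (A) and node 3 (B) by series/parallel combination:
  Rs1 = R1 + R2 (series, joined only at node 1) = 9100 + 3.9 = 9104 Ω
  Rs2 = R3 + Rs1 (series, joined only at node 2) = 5.6 + 9104 = 9110 Ω
R_eq = 9.11 kΩ

Final answer: 9.11 kΩ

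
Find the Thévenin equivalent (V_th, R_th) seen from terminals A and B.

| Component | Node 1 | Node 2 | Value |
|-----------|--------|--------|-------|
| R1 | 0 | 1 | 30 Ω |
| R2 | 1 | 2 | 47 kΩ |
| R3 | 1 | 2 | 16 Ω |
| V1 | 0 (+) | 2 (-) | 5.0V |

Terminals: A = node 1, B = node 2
Step 1 — V_th is the open-circuit voltage V_A - V_B (nothing connected across the terminals).
Nodal analysis, taking node 2 as the 0 V reference.
Source V1 fixes V_0 = 5 V.
KCL at each unknown node (sum of currents leaving = 0; resistances in Ω):
  Node 1: (V_1 - 5)/30 + (V_1 - 0)/47000 + (V_1 - 0)/16 = 0
Collecting terms: 0.09585 × V_1 = 0.1667  =>  V_1 = 1.739 V
V_th = V_1 - V_2 = 1.739 - 0 = 1.739 V
Step 2 — R_th: zero the source — replace V1 by a short circuit (node 2 merges into node 0) — and find the resistance seen between A (node 1) and B (node 0).
Reduce the network between node 1 (A) and node 0 (B) by series/parallel combination:
  Rp1 = R1 ‖ R2 ‖ R3 (parallel, all between nodes 0 and 1) = 1/(1/30 + 1/47000 + 1/16) = 10.43 Ω
R_th = 10.43 Ω

Final answer: V_th = 1.739 V, R_th = 10.43 Ω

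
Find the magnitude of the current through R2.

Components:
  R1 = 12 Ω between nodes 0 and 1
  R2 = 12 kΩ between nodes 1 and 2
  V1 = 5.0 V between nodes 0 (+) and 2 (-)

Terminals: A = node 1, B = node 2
Nodal analysis, taking node 2 as the 0 V reference.
Source V1 fixes V_0 = 5 V.
KCL at each unknown node (sum of currents leaving = 0; resistances in Ω):
  Node 1: (V_1 - 5)/12 + (V_1 - 0)/12000 = 0
Collecting terms: 0.08342 × V_1 = 0.4167  =>  V_1 = 4.995 V
I_R2 = (V_1 - V_2)/R2 = (4.995 - 0)/12000 = 0.0004163 A
|I_R2| = 0.0004163 A

Final answer: |I_R2| = 0.0004163 A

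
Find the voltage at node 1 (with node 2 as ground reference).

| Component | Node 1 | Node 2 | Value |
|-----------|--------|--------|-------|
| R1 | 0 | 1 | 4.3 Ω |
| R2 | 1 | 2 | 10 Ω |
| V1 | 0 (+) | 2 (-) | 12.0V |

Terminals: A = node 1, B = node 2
Nodal analysis, taking node 2 as the 0 V reference.
Source V1 fixes V_0 = 12 V.
KCL at each unknown node (sum of currents leaving = 0; resistances in Ω):
  Node 1: (V_1 - 12)/4.3 + (V_1 - 0)/10 = 0
Collecting terms: 0.3326 × V_1 = 2.791  =>  V_1 = 8.392 V
The requested potential is V_1 = 8.392 V.

Final answer: V_1 = 8.392 V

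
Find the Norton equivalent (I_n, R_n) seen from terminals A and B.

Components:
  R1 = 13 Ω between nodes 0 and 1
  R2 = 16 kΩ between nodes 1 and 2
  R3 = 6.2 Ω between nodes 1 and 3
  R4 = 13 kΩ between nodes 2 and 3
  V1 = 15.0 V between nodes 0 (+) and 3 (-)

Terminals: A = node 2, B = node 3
Find the Thévenin equivalent first; then I_n = V_th/R_th and R_n = R_th.
Step 1 — V_th is the open-circuit voltage V_A - V_B (nothing connected across the terminals).
Nodal analysis, taking node 3 as the 0 V reference.
Source V1 fixes V_0 = 15 V.
KCL at each unknown node (sum of currents leaving = 0; resistances in Ω):
  Node 1: (V_1 - 15)/13 + (V_1 - V_2)/16000 + (V_1 - 0)/6.2 = 0
  Node 2: (V_2 - V_1)/16000 + (V_2 - 0)/13000 = 0
Collecting terms (coefficients in siemens):
  0.2383·V_1 - 0.0000625·V_2 = 1.154
  0.0001394·V_2 - 0.0000625·V_1 = 0
Determinant D = (0.2383)(0.0001394) - (-0.0000625)(-0.0000625) = 0.00003322
V_1 = [(1.154)(0.0001394) - (-0.0000625)(0)]/D = 4.843 V
V_2 = [(0.2383)(0) - (1.154)(-0.0000625)]/D = 2.171 V
V_th = V_2 - V_3 = 2.171 - 0 = 2.171 V
Step 2 — R_th: zero the source — replace V1 by a short circuit (node 3 merges into node 0) — and find the resistance seen between A (node 2) and B (node 0).
Reduce the network between node 2 (A) and node 0 (B) by series/parallel combination:
  Rp1 = R1 ‖ R3 (parallel, both between nodes 0 and 1) = 1/(1/13 + 1/6.2) = 4.198 Ω
  Rs1 = R2 + Rp1 (series, joined only at node 1) = 16000 + 4.198 = 16000 Ω
  Rp2 = R4 ‖ Rs1 (parallel, both between nodes 0 and 2) = 1/(1/13000 + 1/16000) = 7173 Ω
R_th = 7.173 kΩ
I_n = V_th/R_th = 2.171/7173 = 0.0003027 A, and R_n = R_th = 7.173 kΩ

Final answer: I_n = 0.0003027 A, R_n = 7.173 kΩ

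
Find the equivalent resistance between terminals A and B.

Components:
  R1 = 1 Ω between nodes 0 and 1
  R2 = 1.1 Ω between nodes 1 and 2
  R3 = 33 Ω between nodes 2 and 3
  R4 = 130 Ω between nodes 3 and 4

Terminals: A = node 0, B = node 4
Reduce the network between node 0 (A) and node 4 (B) by series/parallel combination:
  Rs1 = R1 + R2 (series, joined only at node 1) = 1 + 1.1 = 2.1 Ω
  Rs2 = R3 + Rs1 (series, joined only at node 2) = 33 + 2.1 = 35.1 Ω
  Rs3 = R4 + Rs2 (series, joined only at node 3) = 130 + 35.1 = 165.1 Ω
R_eq = 165.1 Ω

Final answer: 165.1 Ω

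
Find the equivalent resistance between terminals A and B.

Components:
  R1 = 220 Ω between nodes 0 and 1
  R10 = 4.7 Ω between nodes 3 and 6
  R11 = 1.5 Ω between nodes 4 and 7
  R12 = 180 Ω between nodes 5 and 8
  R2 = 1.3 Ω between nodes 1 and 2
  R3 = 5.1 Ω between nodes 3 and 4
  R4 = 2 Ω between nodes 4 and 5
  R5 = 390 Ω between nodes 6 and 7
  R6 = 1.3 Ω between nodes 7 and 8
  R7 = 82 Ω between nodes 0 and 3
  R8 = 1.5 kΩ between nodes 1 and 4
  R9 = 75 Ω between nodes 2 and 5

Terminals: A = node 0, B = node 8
The network is not a plain series/parallel combination. Inject a 1 A test current into terminal A (node 0) and return it from terminal B (node 8); then R_eq = V_A / (1 A).
Nodal analysis, taking node 8 as the 0 V reference.
Current source I_test pushes 1 A into node 0 and draws it out of node 8.
KCL at each unknown node (sum of currents leaving = 0; resistances in Ω):
  Node 0: (V_0 - V_1)/220 + (V_0 - V_3)/82 - 1 = 0
  Node 1: (V_1 - V_0)/220 + (V_1 - V_2)/1.3 + (V_1 - V_4)/1500 = 0
  Node 2: (V_2 - V_1)/1.3 + (V_2 - V_5)/75 = 0
  Node 3: (V_3 - V_0)/82 + (V_3 - V_4)/5.1 + (V_3 - V_6)/4.7 = 0
  Node 4: (V_4 - V_1)/1500 + (V_4 - V_3)/5.1 + (V_4 - V_5)/2 + (V_4 - V_7)/1.5 = 0
  Node 5: (V_5 - V_2)/75 + (V_5 - V_4)/2 + (V_5 - 0)/180 = 0
  Node 6: (V_6 - V_3)/4.7 + (V_6 - V_7)/390 = 0
  Node 7: (V_7 - V_4)/1.5 + (V_7 - V_6)/390 + (V_7 - 0)/1.3 = 0
Collecting terms (coefficients in siemens):
  0.01674·V_0 - 0.004545·V_1 - 0.0122·V_3 = 1
  0.7744·V_1 - 0.004545·V_0 - 0.7692·V_2 - 0.0006667·V_4 = 0
  0.7826·V_2 - 0.7692·V_1 - 0.01333·V_5 = 0
  0.421·V_3 - 0.0122·V_0 - 0.1961·V_4 - 0.2128·V_6 = 0
  1.363·V_4 - 0.0006667·V_1 - 0.1961·V_3 - 0.5·V_5 - 0.6667·V_7 = 0
  0.5189·V_5 - 0.01333·V_2 - 0.5·V_4 = 0
  0.2153·V_6 - 0.2128·V_3 - 0.002564·V_7 = 0
  1.438·V_7 - 0.6667·V_4 - 0.002564·V_6 = 0
Solving these 8 simultaneous equations (Gaussian elimination) gives:
  V_0 = 69.89 V, V_1 = 19.68 V, V_2 = 19.4 V, V_3 = 6.598 V
  V_4 = 2.731 V, V_5 = 3.13 V, V_6 = 6.535 V, V_7 = 1.277 V
R_eq = V_0 / 1 A = 69.89 Ω

Final answer: 69.89 Ω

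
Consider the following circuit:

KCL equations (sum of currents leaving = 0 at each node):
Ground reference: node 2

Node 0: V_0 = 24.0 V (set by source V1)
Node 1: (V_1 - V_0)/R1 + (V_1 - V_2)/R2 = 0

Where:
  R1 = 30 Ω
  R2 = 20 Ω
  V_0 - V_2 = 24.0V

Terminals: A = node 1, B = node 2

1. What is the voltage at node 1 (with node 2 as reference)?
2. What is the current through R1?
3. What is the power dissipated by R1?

Nodal analysis, taking node 2 as the 0 V reference.
Source V1 fixes V_0 = 24 V.
KCL at each unknown node (sum of currents leaving = 0; resistances in Ω):
  Node 1: (V_1 - 24)/30 + (V_1 - 0)/20 = 0
Collecting terms: 0.08333 × V_1 = 0.8  =>  V_1 = 9.6 V
Part 1:
  Read off the nodal solution: V_1 = 9.6 V
Part 2:
  I_R1 = (V_0 - V_1)/R1 = (24 - 9.6)/30 = 0.48 A
  Magnitude: I_R1 = 0.48 A
Part 3:
  I_R1 = (V_0 - V_1)/R1 = (24 - 9.6)/30 = 0.48 A
  P_R1 = I_R1² × R1 = (0.48)² × 30 = 6.912 W

Final answers:
1. V_1 = 9.6 V
2. I_R1 = 0.48 A
3. P_R1 = 6.912 W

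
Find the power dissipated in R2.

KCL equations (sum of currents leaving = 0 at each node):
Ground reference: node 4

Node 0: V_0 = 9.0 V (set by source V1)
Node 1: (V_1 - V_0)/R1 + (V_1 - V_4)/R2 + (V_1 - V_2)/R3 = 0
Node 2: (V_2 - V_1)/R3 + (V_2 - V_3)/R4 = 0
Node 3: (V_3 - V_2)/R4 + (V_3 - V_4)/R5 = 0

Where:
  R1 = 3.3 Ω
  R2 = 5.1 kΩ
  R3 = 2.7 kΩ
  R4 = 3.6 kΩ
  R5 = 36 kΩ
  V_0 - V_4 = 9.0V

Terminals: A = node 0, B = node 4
Nodal analysis, taking node 4 as the 0 V reference.
Source V1 fixes V_0 = 9 V.
KCL at each unknown node (sum of currents leaving = 0; resistances in Ω):
  Node 1: (V_1 - 9)/3.3 + (V_1 - 0)/5100 + (V_1 - V_2)/2700 = 0
  Node 2: (V_2 - V_1)/2700 + (V_2 - V_3)/3600 = 0
  Node 3: (V_3 - V_2)/3600 + (V_3 - 0)/36000 = 0
Collecting terms (coefficients in siemens):
  0.3036·V_1 - 0.0003704·V_2 = 2.727
  0.0006481·V_2 - 0.0003704·V_1 - 0.0002778·V_3 = 0
  0.0003056·V_3 - 0.0002778·V_2 = 0
Solving these 3 simultaneous equations (Gaussian elimination) gives:
  V_1 = 8.993 V, V_2 = 8.419 V, V_3 = 7.654 V
I_R2 = (V_1 - V_4)/R2 = (8.993 - 0)/5100 = 0.001763 A
P_R2 = I_R2² × R2 = (0.001763)² × 5100 = 0.01586 W

Final answer: 0.01586 W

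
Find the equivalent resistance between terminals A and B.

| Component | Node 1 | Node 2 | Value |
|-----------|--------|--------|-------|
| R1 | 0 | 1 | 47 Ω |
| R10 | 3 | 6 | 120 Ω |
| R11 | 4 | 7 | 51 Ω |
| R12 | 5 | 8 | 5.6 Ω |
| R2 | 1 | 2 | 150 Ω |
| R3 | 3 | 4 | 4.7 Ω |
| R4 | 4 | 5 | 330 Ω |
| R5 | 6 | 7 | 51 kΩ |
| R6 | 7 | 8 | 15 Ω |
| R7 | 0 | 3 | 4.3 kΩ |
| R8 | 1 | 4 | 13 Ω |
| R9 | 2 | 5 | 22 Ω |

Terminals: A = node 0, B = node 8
The network is not a plain series/parallel combination. Inject a 1 A test current into terminal A (node 0) and return it from terminal B (node 8); then R_eq = V_A / (1 A).
Nodal analysis, taking node 8 as the 0 V reference.
Current source I_test pushes 1 A into node 0 and draws it out of node 8.
KCL at each unknown node (sum of currents leaving = 0; resistances in Ω):
  Node 0: (V_0 - V_1)/47 + (V_0 - V_3)/4300 - 1 = 0
  Node 1: (V_1 - V_0)/47 + (V_1 - V_2)/150 + (V_1 - V_4)/13 = 0
  Node 2: (V_2 - V_1)/150 + (V_2 - V_5)/22 = 0
  Node 3: (V_3 - V_0)/4300 + (V_3 - V_4)/4.7 + (V_3 - V_6)/120 = 0
  Node 4: (V_4 - V_1)/13 + (V_4 - V_3)/4.7 + (V_4 - V_5)/330 + (V_4 - V_7)/51 = 0
  Node 5: (V_5 - V_2)/22 + (V_5 - V_4)/330 + (V_5 - 0)/5.6 = 0
  Node 6: (V_6 - V_3)/120 + (V_6 - V_7)/51000 = 0
  Node 7: (V_7 - V_4)/51 + (V_7 - V_6)/51000 + (V_7 - 0)/15 = 0
Collecting terms (coefficients in siemens):
  0.02151·V_0 - 0.02128·V_1 - 0.0002326·V_3 = 1
  0.1049·V_1 - 0.02128·V_0 - 0.006667·V_2 - 0.07692·V_4 = 0
  0.05212·V_2 - 0.006667·V_1 - 0.04545·V_5 = 0
  0.2213·V_3 - 0.0002326·V_0 - 0.2128·V_4 - 0.008333·V_6 = 0
  0.3123·V_4 - 0.07692·V_1 - 0.2128·V_3 - 0.00303·V_5 - 0.01961·V_7 = 0
  0.2271·V_5 - 0.04545·V_2 - 0.00303·V_4 = 0
  0.008353·V_6 - 0.008333·V_3 - 0.00001961·V_7 = 0
  0.08629·V_7 - 0.01961·V_4 - 0.00001961·V_6 = 0
Solving these 8 simultaneous equations (Gaussian elimination) gives:
  V_0 = 95.87 V, V_1 = 49.47 V, V_2 = 8.234 V, V_3 = 40.27 V
  V_4 = 40.22 V, V_5 = 2.185 V, V_6 = 40.2 V, V_7 = 9.147 V
R_eq = V_0 / 1 A = 95.87 Ω

Final answer: 95.87 Ω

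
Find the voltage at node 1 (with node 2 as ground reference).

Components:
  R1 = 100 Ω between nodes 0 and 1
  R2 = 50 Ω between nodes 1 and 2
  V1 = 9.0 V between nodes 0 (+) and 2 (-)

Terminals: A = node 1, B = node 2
Nodal analysis, taking node 2 as the 0 V reference.
Source V1 fixes V_0 = 9 V.
KCL at each unknown node (sum of currents leaving = 0; resistances in Ω):
  Node 1: (V_1 - 9)/100 + (V_1 - 0)/50 = 0
Collecting terms: 0.03 × V_1 = 0.09  =>  V_1 = 3 V
The requested potential is V_1 = 3 V.

Final answer: V_1 = 3 V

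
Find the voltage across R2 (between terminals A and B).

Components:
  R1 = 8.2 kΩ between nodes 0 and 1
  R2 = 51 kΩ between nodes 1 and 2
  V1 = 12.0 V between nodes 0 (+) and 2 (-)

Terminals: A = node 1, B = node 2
R1 and R2 are in series across V1 (node 0 → node 1 → node 2), and the output A–B is taken across R2, so this is a voltage divider.
Series current: I = V1/(R1 + R2) = 12/(8200 + 51000) = 12/59200 = 0.0002027 A
V_R2 = I × R2 = V1 × R2/(R1 + R2) = 12 × 51000/59200 = 10.34 V

Final answer: 10.34 V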